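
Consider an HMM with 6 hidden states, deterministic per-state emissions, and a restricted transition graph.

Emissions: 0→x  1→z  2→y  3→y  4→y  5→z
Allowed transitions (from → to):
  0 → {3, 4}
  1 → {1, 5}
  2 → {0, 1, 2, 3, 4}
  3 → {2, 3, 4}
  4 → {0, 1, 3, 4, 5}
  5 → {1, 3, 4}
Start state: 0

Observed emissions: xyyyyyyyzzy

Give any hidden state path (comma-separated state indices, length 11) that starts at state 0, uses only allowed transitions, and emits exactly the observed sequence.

0,3,4,3,2,3,3,4,1,5,3

  [0] x  {0}  => 0  start
  [1] y  {2,3,4}  => 3  0->3 ok
  [2] y  {2,3,4}  => 4  3->4 ok
  [3] y  {2,3,4}  => 3  4->3 ok
  [4] y  {2,3,4}  => 2  3->2 ok
  [5] y  {2,3,4}  => 3  2->3 ok
  [6] y  {2,3,4}  => 3  3->3 ok
  [7] y  {2,3,4}  => 4  3->4 ok
  [8] z  {1,5}  => 1  4->1 ok
  [9] z  {1,5}  => 5  1->5 ok
  [10] y  {2,3,4}  => 3  5->3 ok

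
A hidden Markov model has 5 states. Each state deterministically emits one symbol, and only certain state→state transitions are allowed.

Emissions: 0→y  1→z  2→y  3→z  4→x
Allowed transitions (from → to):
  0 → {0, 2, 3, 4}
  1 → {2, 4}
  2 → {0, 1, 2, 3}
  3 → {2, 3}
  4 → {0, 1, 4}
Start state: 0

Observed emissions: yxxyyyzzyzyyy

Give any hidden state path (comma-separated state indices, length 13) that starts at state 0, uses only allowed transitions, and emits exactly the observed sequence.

0,4,4,0,0,2,3,3,2,1,2,2,2

  t0 'y' -> {0,2}, take 0 (start)
  t1 'x' -> {4}, take 4 (0->4 ok)
  t2 'x' -> {4}, take 4 (4->4 ok)
  t3 'y' -> {0,2}, take 0 (4->0 ok)
  t4 'y' -> {0,2}, take 0 (0->0 ok)
  t5 'y' -> {0,2}, take 2 (0->2 ok)
  t6 'z' -> {1,3}, take 3 (2->3 ok)
  t7 'z' -> {1,3}, take 3 (3->3 ok)
  t8 'y' -> {0,2}, take 2 (3->2 ok)
  t9 'z' -> {1,3}, take 1 (2->1 ok)
  t10 'y' -> {0,2}, take 2 (1->2 ok)
  t11 'y' -> {0,2}, take 2 (2->2 ok)
  t12 'y' -> {0,2}, take 2 (2->2 ok)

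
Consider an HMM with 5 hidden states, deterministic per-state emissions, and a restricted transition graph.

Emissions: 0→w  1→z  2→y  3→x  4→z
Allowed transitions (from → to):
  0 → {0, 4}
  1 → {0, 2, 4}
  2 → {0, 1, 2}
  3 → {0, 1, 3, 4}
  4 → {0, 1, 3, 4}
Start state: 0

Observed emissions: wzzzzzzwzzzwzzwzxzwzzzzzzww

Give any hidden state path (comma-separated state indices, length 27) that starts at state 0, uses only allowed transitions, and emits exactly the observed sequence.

0,4,1,4,4,1,4,0,4,1,4,0,4,4,0,4,3,1,0,4,4,1,4,1,4,0,0

  t0 'w' -> {0}, take 0 (start)
  t1 'z' -> {1,4}, take 4 (0->4 ok)
  t2 'z' -> {1,4}, take 1 (4->1 ok)
  t3 'z' -> {1,4}, take 4 (1->4 ok)
  t4 'z' -> {1,4}, take 4 (4->4 ok)
  t5 'z' -> {1,4}, take 1 (4->1 ok)
  t6 'z' -> {1,4}, take 4 (1->4 ok)
  t7 'w' -> {0}, take 0 (4->0 ok)
  t8 'z' -> {1,4}, take 4 (0->4 ok)
  t9 'z' -> {1,4}, take 1 (4->1 ok)
  t10 'z' -> {1,4}, take 4 (1->4 ok)
  t11 'w' -> {0}, take 0 (4->0 ok)
  t12 'z' -> {1,4}, take 4 (0->4 ok)
  t13 'z' -> {1,4}, take 4 (4->4 ok)
  t14 'w' -> {0}, take 0 (4->0 ok)
  t15 'z' -> {1,4}, take 4 (0->4 ok)
  t16 'x' -> {3}, take 3 (4->3 ok)
  t17 'z' -> {1,4}, take 1 (3->1 ok)
  t18 'w' -> {0}, take 0 (1->0 ok)
  t19 'z' -> {1,4}, take 4 (0->4 ok)
  t20 'z' -> {1,4}, take 4 (4->4 ok)
  t21 'z' -> {1,4}, take 1 (4->1 ok)
  t22 'z' -> {1,4}, take 4 (1->4 ok)
  t23 'z' -> {1,4}, take 1 (4->1 ok)
  t24 'z' -> {1,4}, take 4 (1->4 ok)
  t25 'w' -> {0}, take 0 (4->0 ok)
  t26 'w' -> {0}, take 0 (0->0 ok)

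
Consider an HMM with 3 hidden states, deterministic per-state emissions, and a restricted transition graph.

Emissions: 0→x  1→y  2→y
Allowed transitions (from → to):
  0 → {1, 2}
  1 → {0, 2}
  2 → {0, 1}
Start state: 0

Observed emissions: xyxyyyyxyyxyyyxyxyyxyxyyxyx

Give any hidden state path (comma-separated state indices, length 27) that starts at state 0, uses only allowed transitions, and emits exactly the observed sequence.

  0: obs=x cand={0} pick 0 [start]
  1: obs=y cand={1,2} pick 2 [0->2 ok]
  2: obs=x cand={0} pick 0 [2->0 ok]
  3: obs=y cand={1,2} pick 2 [0->2 ok]
  4: obs=y cand={1,2} pick 1 [2->1 ok]
  5: obs=y cand={1,2} pick 2 [1->2 ok]
  6: obs=y cand={1,2} pick 1 [2->1 ok]
  7: obs=x cand={0} pick 0 [1->0 ok]
  8: obs=y cand={1,2} pick 1 [0->1 ok]
  9: obs=y cand={1,2} pick 2 [1->2 ok]
  10: obs=x cand={0} pick 0 [2->0 ok]
  11: obs=y cand={1,2} pick 2 [0->2 ok]
  12: obs=y cand={1,2} pick 1 [2->1 ok]
  13: obs=y cand={1,2} pick 2 [1->2 ok]
  14: obs=x cand={0} pick 0 [2->0 ok]
  15: obs=y cand={1,2} pick 2 [0->2 ok]
  16: obs=x cand={0} pick 0 [2->0 ok]
  17: obs=y cand={1,2} pick 2 [0->2 ok]
  18: obs=y cand={1,2} pick 1 [2->1 ok]
  19: obs=x cand={0} pick 0 [1->0 ok]
  20: obs=y cand={1,2} pick 2 [0->2 ok]
  21: obs=x cand={0} pick 0 [2->0 ok]
  22: obs=y cand={1,2} pick 1 [0->1 ok]
  23: obs=y cand={1,2} pick 2 [1->2 ok]
  24: obs=x cand={0} pick 0 [2->0 ok]
  25: obs=y cand={1,2} pick 2 [0->2 ok]
  26: obs=x cand={0} pick 0 [2->0 ok]

0,2,0,2,1,2,1,0,1,2,0,2,1,2,0,2,0,2,1,0,2,0,1,2,0,2,0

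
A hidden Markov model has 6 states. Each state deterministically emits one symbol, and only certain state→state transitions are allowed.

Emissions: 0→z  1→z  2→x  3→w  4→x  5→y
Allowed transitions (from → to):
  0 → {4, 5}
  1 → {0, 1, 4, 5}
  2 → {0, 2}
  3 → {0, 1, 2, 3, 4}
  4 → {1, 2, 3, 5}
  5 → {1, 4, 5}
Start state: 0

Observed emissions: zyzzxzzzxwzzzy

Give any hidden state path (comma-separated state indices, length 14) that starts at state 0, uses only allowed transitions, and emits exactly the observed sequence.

  pos 0: z in {0,1}, choose 0; start
  pos 1: y in {5}, choose 5; 0->5 ok
  pos 2: z in {0,1}, choose 1; 5->1 ok
  pos 3: z in {0,1}, choose 0; 1->0 ok
  pos 4: x in {2,4}, choose 4; 0->4 ok
  pos 5: z in {0,1}, choose 1; 4->1 ok
  pos 6: z in {0,1}, choose 1; 1->1 ok
  pos 7: z in {0,1}, choose 0; 1->0 ok
  pos 8: x in {2,4}, choose 4; 0->4 ok
  pos 9: w in {3}, choose 3; 4->3 ok
  pos 10: z in {0,1}, choose 1; 3->1 ok
  pos 11: z in {0,1}, choose 1; 1->1 ok
  pos 12: z in {0,1}, choose 1; 1->1 ok
  pos 13: y in {5}, choose 5; 1->5 ok

0,5,1,0,4,1,1,0,4,3,1,1,1,5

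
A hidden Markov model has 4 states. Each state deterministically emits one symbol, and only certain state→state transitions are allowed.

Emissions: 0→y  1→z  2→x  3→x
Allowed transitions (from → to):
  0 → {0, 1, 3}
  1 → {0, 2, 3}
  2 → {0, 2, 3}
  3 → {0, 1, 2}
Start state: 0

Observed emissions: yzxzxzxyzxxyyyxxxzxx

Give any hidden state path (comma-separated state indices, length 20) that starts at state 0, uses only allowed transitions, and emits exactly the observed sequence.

0,1,3,1,3,1,3,0,1,2,3,0,0,0,3,2,3,1,2,2

  0: obs=y cand={0} pick 0 [start]
  1: obs=z cand={1} pick 1 [0->1 ok]
  2: obs=x cand={2,3} pick 3 [1->3 ok]
  3: obs=z cand={1} pick 1 [3->1 ok]
  4: obs=x cand={2,3} pick 3 [1->3 ok]
  5: obs=z cand={1} pick 1 [3->1 ok]
  6: obs=x cand={2,3} pick 3 [1->3 ok]
  7: obs=y cand={0} pick 0 [3->0 ok]
  8: obs=z cand={1} pick 1 [0->1 ok]
  9: obs=x cand={2,3} pick 2 [1->2 ok]
  10: obs=x cand={2,3} pick 3 [2->3 ok]
  11: obs=y cand={0} pick 0 [3->0 ok]
  12: obs=y cand={0} pick 0 [0->0 ok]
  13: obs=y cand={0} pick 0 [0->0 ok]
  14: obs=x cand={2,3} pick 3 [0->3 ok]
  15: obs=x cand={2,3} pick 2 [3->2 ok]
  16: obs=x cand={2,3} pick 3 [2->3 ok]
  17: obs=z cand={1} pick 1 [3->1 ok]
  18: obs=x cand={2,3} pick 2 [1->2 ok]
  19: obs=x cand={2,3} pick 2 [2->2 ok]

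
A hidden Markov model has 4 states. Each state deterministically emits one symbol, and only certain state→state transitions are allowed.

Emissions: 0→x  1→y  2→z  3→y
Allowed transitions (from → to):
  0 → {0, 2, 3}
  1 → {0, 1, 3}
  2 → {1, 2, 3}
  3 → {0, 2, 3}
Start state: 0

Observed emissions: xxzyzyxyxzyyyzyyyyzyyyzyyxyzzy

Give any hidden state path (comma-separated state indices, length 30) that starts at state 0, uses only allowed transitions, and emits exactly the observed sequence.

  0: obs=x cand={0} pick 0 [start]
  1: obs=x cand={0} pick 0 [0->0 ok]
  2: obs=z cand={2} pick 2 [0->2 ok]
  3: obs=y cand={1,3} pick 3 [2->3 ok]
  4: obs=z cand={2} pick 2 [3->2 ok]
  5: obs=y cand={1,3} pick 1 [2->1 ok]
  6: obs=x cand={0} pick 0 [1->0 ok]
  7: obs=y cand={1,3} pick 3 [0->3 ok]
  8: obs=x cand={0} pick 0 [3->0 ok]
  9: obs=z cand={2} pick 2 [0->2 ok]
  10: obs=y cand={1,3} pick 1 [2->1 ok]
  11: obs=y cand={1,3} pick 3 [1->3 ok]
  12: obs=y cand={1,3} pick 3 [3->3 ok]
  13: obs=z cand={2} pick 2 [3->2 ok]
  14: obs=y cand={1,3} pick 1 [2->1 ok]
  15: obs=y cand={1,3} pick 3 [1->3 ok]
  16: obs=y cand={1,3} pick 3 [3->3 ok]
  17: obs=y cand={1,3} pick 3 [3->3 ok]
  18: obs=z cand={2} pick 2 [3->2 ok]
  19: obs=y cand={1,3} pick 1 [2->1 ok]
  20: obs=y cand={1,3} pick 1 [1->1 ok]
  21: obs=y cand={1,3} pick 3 [1->3 ok]
  22: obs=z cand={2} pick 2 [3->2 ok]
  23: obs=y cand={1,3} pick 1 [2->1 ok]
  24: obs=y cand={1,3} pick 3 [1->3 ok]
  25: obs=x cand={0} pick 0 [3->0 ok]
  26: obs=y cand={1,3} pick 3 [0->3 ok]
  27: obs=z cand={2} pick 2 [3->2 ok]
  28: obs=z cand={2} pick 2 [2->2 ok]
  29: obs=y cand={1,3} pick 1 [2->1 ok]

0,0,2,3,2,1,0,3,0,2,1,3,3,2,1,3,3,3,2,1,1,3,2,1,3,0,3,2,2,1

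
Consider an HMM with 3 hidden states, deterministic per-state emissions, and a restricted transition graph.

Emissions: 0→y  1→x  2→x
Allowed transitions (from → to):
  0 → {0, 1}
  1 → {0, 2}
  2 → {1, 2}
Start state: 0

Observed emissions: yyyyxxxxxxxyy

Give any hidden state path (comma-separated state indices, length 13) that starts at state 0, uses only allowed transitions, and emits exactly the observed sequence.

  0: obs=y cand={0} pick 0 [start]
  1: obs=y cand={0} pick 0 [0->0 ok]
  2: obs=y cand={0} pick 0 [0->0 ok]
  3: obs=y cand={0} pick 0 [0->0 ok]
  4: obs=x cand={1,2} pick 1 [0->1 ok]
  5: obs=x cand={1,2} pick 2 [1->2 ok]
  6: obs=x cand={1,2} pick 2 [2->2 ok]
  7: obs=x cand={1,2} pick 2 [2->2 ok]
  8: obs=x cand={1,2} pick 1 [2->1 ok]
  9: obs=x cand={1,2} pick 2 [1->2 ok]
  10: obs=x cand={1,2} pick 1 [2->1 ok]
  11: obs=y cand={0} pick 0 [1->0 ok]
  12: obs=y cand={0} pick 0 [0->0 ok]

0,0,0,0,1,2,2,2,1,2,1,0,0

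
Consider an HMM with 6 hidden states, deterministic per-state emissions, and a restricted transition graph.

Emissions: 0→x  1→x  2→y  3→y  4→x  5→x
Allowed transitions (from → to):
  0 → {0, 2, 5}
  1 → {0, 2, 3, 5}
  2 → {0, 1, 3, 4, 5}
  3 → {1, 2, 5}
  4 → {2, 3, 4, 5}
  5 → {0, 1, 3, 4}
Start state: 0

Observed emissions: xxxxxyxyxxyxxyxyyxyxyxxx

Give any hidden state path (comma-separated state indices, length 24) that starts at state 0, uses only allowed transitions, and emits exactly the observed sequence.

0,5,4,5,0,2,4,2,4,4,3,1,5,3,1,2,3,1,3,5,3,1,0,0

  [0] x  {0,1,4,5}  => 0  start
  [1] x  {0,1,4,5}  => 5  0->5 ok
  [2] x  {0,1,4,5}  => 4  5->4 ok
  [3] x  {0,1,4,5}  => 5  4->5 ok
  [4] x  {0,1,4,5}  => 0  5->0 ok
  [5] y  {2,3}  => 2  0->2 ok
  [6] x  {0,1,4,5}  => 4  2->4 ok
  [7] y  {2,3}  => 2  4->2 ok
  [8] x  {0,1,4,5}  => 4  2->4 ok
  [9] x  {0,1,4,5}  => 4  4->4 ok
  [10] y  {2,3}  => 3  4->3 ok
  [11] x  {0,1,4,5}  => 1  3->1 ok
  [12] x  {0,1,4,5}  => 5  1->5 ok
  [13] y  {2,3}  => 3  5->3 ok
  [14] x  {0,1,4,5}  => 1  3->1 ok
  [15] y  {2,3}  => 2  1->2 ok
  [16] y  {2,3}  => 3  2->3 ok
  [17] x  {0,1,4,5}  => 1  3->1 ok
  [18] y  {2,3}  => 3  1->3 ok
  [19] x  {0,1,4,5}  => 5  3->5 ok
  [20] y  {2,3}  => 3  5->3 ok
  [21] x  {0,1,4,5}  => 1  3->1 ok
  [22] x  {0,1,4,5}  => 0  1->0 ok
  [23] x  {0,1,4,5}  => 0  0->0 ok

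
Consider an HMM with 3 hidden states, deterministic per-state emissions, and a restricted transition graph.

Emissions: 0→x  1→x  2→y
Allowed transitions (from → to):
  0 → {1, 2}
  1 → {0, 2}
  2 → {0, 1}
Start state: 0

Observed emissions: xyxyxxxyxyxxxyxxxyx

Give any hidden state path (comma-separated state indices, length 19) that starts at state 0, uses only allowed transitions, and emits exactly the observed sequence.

0,2,0,2,1,0,1,2,1,2,1,0,1,2,0,1,0,2,1

  pos 0: x in {0,1}, choose 0; start
  pos 1: y in {2}, choose 2; 0->2 ok
  pos 2: x in {0,1}, choose 0; 2->0 ok
  pos 3: y in {2}, choose 2; 0->2 ok
  pos 4: x in {0,1}, choose 1; 2->1 ok
  pos 5: x in {0,1}, choose 0; 1->0 ok
  pos 6: x in {0,1}, choose 1; 0->1 ok
  pos 7: y in {2}, choose 2; 1->2 ok
  pos 8: x in {0,1}, choose 1; 2->1 ok
  pos 9: y in {2}, choose 2; 1->2 ok
  pos 10: x in {0,1}, choose 1; 2->1 ok
  pos 11: x in {0,1}, choose 0; 1->0 ok
  pos 12: x in {0,1}, choose 1; 0->1 ok
  pos 13: y in {2}, choose 2; 1->2 ok
  pos 14: x in {0,1}, choose 0; 2->0 ok
  pos 15: x in {0,1}, choose 1; 0->1 ok
  pos 16: x in {0,1}, choose 0; 1->0 ok
  pos 17: y in {2}, choose 2; 0->2 ok
  pos 18: x in {0,1}, choose 1; 2->1 ok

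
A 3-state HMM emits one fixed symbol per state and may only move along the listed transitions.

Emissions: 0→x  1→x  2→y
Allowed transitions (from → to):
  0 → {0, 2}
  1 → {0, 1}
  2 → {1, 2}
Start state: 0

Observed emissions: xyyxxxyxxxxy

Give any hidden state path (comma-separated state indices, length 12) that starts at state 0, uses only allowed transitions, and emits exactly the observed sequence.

0,2,2,1,0,0,2,1,1,1,0,2

  t0 'x' -> {0,1}, take 0 (start)
  t1 'y' -> {2}, take 2 (0->2 ok)
  t2 'y' -> {2}, take 2 (2->2 ok)
  t3 'x' -> {0,1}, take 1 (2->1 ok)
  t4 'x' -> {0,1}, take 0 (1->0 ok)
  t5 'x' -> {0,1}, take 0 (0->0 ok)
  t6 'y' -> {2}, take 2 (0->2 ok)
  t7 'x' -> {0,1}, take 1 (2->1 ok)
  t8 'x' -> {0,1}, take 1 (1->1 ok)
  t9 'x' -> {0,1}, take 1 (1->1 ok)
  t10 'x' -> {0,1}, take 0 (1->0 ok)
  t11 'y' -> {2}, take 2 (0->2 ok)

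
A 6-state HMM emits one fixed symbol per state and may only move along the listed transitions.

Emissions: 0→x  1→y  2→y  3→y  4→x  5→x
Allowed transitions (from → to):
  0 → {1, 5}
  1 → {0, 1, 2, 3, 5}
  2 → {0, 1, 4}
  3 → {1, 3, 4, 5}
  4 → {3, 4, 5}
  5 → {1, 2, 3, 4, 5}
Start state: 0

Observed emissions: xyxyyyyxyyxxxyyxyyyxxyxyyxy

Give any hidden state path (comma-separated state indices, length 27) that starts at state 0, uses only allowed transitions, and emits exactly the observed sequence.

0,1,5,3,1,3,3,4,3,3,4,4,5,1,2,0,1,3,1,5,5,1,0,1,1,5,1

  pos 0: x in {0,4,5}, choose 0; start
  pos 1: y in {1,2,3}, choose 1; 0->1 ok
  pos 2: x in {0,4,5}, choose 5; 1->5 ok
  pos 3: y in {1,2,3}, choose 3; 5->3 ok
  pos 4: y in {1,2,3}, choose 1; 3->1 ok
  pos 5: y in {1,2,3}, choose 3; 1->3 ok
  pos 6: y in {1,2,3}, choose 3; 3->3 ok
  pos 7: x in {0,4,5}, choose 4; 3->4 ok
  pos 8: y in {1,2,3}, choose 3; 4->3 ok
  pos 9: y in {1,2,3}, choose 3; 3->3 ok
  pos 10: x in {0,4,5}, choose 4; 3->4 ok
  pos 11: x in {0,4,5}, choose 4; 4->4 ok
  pos 12: x in {0,4,5}, choose 5; 4->5 ok
  pos 13: y in {1,2,3}, choose 1; 5->1 ok
  pos 14: y in {1,2,3}, choose 2; 1->2 ok
  pos 15: x in {0,4,5}, choose 0; 2->0 ok
  pos 16: y in {1,2,3}, choose 1; 0->1 ok
  pos 17: y in {1,2,3}, choose 3; 1->3 ok
  pos 18: y in {1,2,3}, choose 1; 3->1 ok
  pos 19: x in {0,4,5}, choose 5; 1->5 ok
  pos 20: x in {0,4,5}, choose 5; 5->5 ok
  pos 21: y in {1,2,3}, choose 1; 5->1 ok
  pos 22: x in {0,4,5}, choose 0; 1->0 ok
  pos 23: y in {1,2,3}, choose 1; 0->1 ok
  pos 24: y in {1,2,3}, choose 1; 1->1 ok
  pos 25: x in {0,4,5}, choose 5; 1->5 ok
  pos 26: y in {1,2,3}, choose 1; 5->1 ok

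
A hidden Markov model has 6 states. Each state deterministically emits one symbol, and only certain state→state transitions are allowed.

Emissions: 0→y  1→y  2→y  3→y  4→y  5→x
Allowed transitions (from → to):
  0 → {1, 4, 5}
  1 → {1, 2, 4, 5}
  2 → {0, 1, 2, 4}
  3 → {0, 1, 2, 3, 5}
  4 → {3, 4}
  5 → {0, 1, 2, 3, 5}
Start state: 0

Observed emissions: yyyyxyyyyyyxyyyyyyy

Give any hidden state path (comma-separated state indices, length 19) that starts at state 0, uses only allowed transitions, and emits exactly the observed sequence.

0,1,2,0,5,2,2,4,3,3,3,5,3,2,0,1,2,4,3

  0: obs=y cand={0,1,2,3,4} pick 0 [start]
  1: obs=y cand={0,1,2,3,4} pick 1 [0->1 ok]
  2: obs=y cand={0,1,2,3,4} pick 2 [1->2 ok]
  3: obs=y cand={0,1,2,3,4} pick 0 [2->0 ok]
  4: obs=x cand={5} pick 5 [0->5 ok]
  5: obs=y cand={0,1,2,3,4} pick 2 [5->2 ok]
  6: obs=y cand={0,1,2,3,4} pick 2 [2->2 ok]
  7: obs=y cand={0,1,2,3,4} pick 4 [2->4 ok]
  8: obs=y cand={0,1,2,3,4} pick 3 [4->3 ok]
  9: obs=y cand={0,1,2,3,4} pick 3 [3->3 ok]
  10: obs=y cand={0,1,2,3,4} pick 3 [3->3 ok]
  11: obs=x cand={5} pick 5 [3->5 ok]
  12: obs=y cand={0,1,2,3,4} pick 3 [5->3 ok]
  13: obs=y cand={0,1,2,3,4} pick 2 [3->2 ok]
  14: obs=y cand={0,1,2,3,4} pick 0 [2->0 ok]
  15: obs=y cand={0,1,2,3,4} pick 1 [0->1 ok]
  16: obs=y cand={0,1,2,3,4} pick 2 [1->2 ok]
  17: obs=y cand={0,1,2,3,4} pick 4 [2->4 ok]
  18: obs=y cand={0,1,2,3,4} pick 3 [4->3 ok]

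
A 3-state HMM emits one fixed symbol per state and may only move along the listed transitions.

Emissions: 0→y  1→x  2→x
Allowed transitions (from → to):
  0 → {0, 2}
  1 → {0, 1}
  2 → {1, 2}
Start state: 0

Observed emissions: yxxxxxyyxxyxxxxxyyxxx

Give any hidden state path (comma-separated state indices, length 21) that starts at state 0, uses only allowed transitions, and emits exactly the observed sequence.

  [0] y  {0}  => 0  start
  [1] x  {1,2}  => 2  0->2 ok
  [2] x  {1,2}  => 2  2->2 ok
  [3] x  {1,2}  => 2  2->2 ok
  [4] x  {1,2}  => 2  2->2 ok
  [5] x  {1,2}  => 1  2->1 ok
  [6] y  {0}  => 0  1->0 ok
  [7] y  {0}  => 0  0->0 ok
  [8] x  {1,2}  => 2  0->2 ok
  [9] x  {1,2}  => 1  2->1 ok
  [10] y  {0}  => 0  1->0 ok
  [11] x  {1,2}  => 2  0->2 ok
  [12] x  {1,2}  => 1  2->1 ok
  [13] x  {1,2}  => 1  1->1 ok
  [14] x  {1,2}  => 1  1->1 ok
  [15] x  {1,2}  => 1  1->1 ok
  [16] y  {0}  => 0  1->0 ok
  [17] y  {0}  => 0  0->0 ok
  [18] x  {1,2}  => 2  0->2 ok
  [19] x  {1,2}  => 1  2->1 ok
  [20] x  {1,2}  => 1  1->1 ok

0,2,2,2,2,1,0,0,2,1,0,2,1,1,1,1,0,0,2,1,1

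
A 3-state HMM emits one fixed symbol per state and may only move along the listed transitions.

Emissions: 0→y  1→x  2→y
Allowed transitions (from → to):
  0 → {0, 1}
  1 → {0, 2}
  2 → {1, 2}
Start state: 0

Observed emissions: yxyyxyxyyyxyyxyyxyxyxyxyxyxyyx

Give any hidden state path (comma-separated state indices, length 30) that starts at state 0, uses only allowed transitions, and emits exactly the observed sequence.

  t0 'y' -> {0,2}, take 0 (start)
  t1 'x' -> {1}, take 1 (0->1 ok)
  t2 'y' -> {0,2}, take 2 (1->2 ok)
  t3 'y' -> {0,2}, take 2 (2->2 ok)
  t4 'x' -> {1}, take 1 (2->1 ok)
  t5 'y' -> {0,2}, take 0 (1->0 ok)
  t6 'x' -> {1}, take 1 (0->1 ok)
  t7 'y' -> {0,2}, take 2 (1->2 ok)
  t8 'y' -> {0,2}, take 2 (2->2 ok)
  t9 'y' -> {0,2}, take 2 (2->2 ok)
  t10 'x' -> {1}, take 1 (2->1 ok)
  t11 'y' -> {0,2}, take 0 (1->0 ok)
  t12 'y' -> {0,2}, take 0 (0->0 ok)
  t13 'x' -> {1}, take 1 (0->1 ok)
  t14 'y' -> {0,2}, take 0 (1->0 ok)
  t15 'y' -> {0,2}, take 0 (0->0 ok)
  t16 'x' -> {1}, take 1 (0->1 ok)
  t17 'y' -> {0,2}, take 2 (1->2 ok)
  t18 'x' -> {1}, take 1 (2->1 ok)
  t19 'y' -> {0,2}, take 0 (1->0 ok)
  t20 'x' -> {1}, take 1 (0->1 ok)
  t21 'y' -> {0,2}, take 2 (1->2 ok)
  t22 'x' -> {1}, take 1 (2->1 ok)
  t23 'y' -> {0,2}, take 2 (1->2 ok)
  t24 'x' -> {1}, take 1 (2->1 ok)
  t25 'y' -> {0,2}, take 2 (1->2 ok)
  t26 'x' -> {1}, take 1 (2->1 ok)
  t27 'y' -> {0,2}, take 2 (1->2 ok)
  t28 'y' -> {0,2}, take 2 (2->2 ok)
  t29 'x' -> {1}, take 1 (2->1 ok)

0,1,2,2,1,0,1,2,2,2,1,0,0,1,0,0,1,2,1,0,1,2,1,2,1,2,1,2,2,1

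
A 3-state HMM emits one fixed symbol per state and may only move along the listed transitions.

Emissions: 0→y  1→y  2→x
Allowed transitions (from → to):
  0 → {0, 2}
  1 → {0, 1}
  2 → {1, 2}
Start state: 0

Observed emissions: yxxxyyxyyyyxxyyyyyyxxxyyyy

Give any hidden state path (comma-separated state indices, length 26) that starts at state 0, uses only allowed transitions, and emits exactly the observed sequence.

  t0 'y' -> {0,1}, take 0 (start)
  t1 'x' -> {2}, take 2 (0->2 ok)
  t2 'x' -> {2}, take 2 (2->2 ok)
  t3 'x' -> {2}, take 2 (2->2 ok)
  t4 'y' -> {0,1}, take 1 (2->1 ok)
  t5 'y' -> {0,1}, take 0 (1->0 ok)
  t6 'x' -> {2}, take 2 (0->2 ok)
  t7 'y' -> {0,1}, take 1 (2->1 ok)
  t8 'y' -> {0,1}, take 1 (1->1 ok)
  t9 'y' -> {0,1}, take 1 (1->1 ok)
  t10 'y' -> {0,1}, take 0 (1->0 ok)
  t11 'x' -> {2}, take 2 (0->2 ok)
  t12 'x' -> {2}, take 2 (2->2 ok)
  t13 'y' -> {0,1}, take 1 (2->1 ok)
  t14 'y' -> {0,1}, take 1 (1->1 ok)
  t15 'y' -> {0,1}, take 0 (1->0 ok)
  t16 'y' -> {0,1}, take 0 (0->0 ok)
  t17 'y' -> {0,1}, take 0 (0->0 ok)
  t18 'y' -> {0,1}, take 0 (0->0 ok)
  t19 'x' -> {2}, take 2 (0->2 ok)
  t20 'x' -> {2}, take 2 (2->2 ok)
  t21 'x' -> {2}, take 2 (2->2 ok)
  t22 'y' -> {0,1}, take 1 (2->1 ok)
  t23 'y' -> {0,1}, take 1 (1->1 ok)
  t24 'y' -> {0,1}, take 1 (1->1 ok)
  t25 'y' -> {0,1}, take 1 (1->1 ok)

0,2,2,2,1,0,2,1,1,1,0,2,2,1,1,0,0,0,0,2,2,2,1,1,1,1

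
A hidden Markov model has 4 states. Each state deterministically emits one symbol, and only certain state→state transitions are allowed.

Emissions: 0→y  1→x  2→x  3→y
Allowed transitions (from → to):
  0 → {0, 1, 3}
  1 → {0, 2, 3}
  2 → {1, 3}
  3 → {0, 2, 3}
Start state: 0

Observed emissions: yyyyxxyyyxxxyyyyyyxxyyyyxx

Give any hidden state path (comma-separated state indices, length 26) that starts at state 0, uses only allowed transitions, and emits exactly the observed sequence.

  0: obs=y cand={0,3} pick 0 [start]
  1: obs=y cand={0,3} pick 3 [0->3 ok]
  2: obs=y cand={0,3} pick 3 [3->3 ok]
  3: obs=y cand={0,3} pick 3 [3->3 ok]
  4: obs=x cand={1,2} pick 2 [3->2 ok]
  5: obs=x cand={1,2} pick 1 [2->1 ok]
  6: obs=y cand={0,3} pick 3 [1->3 ok]
  7: obs=y cand={0,3} pick 3 [3->3 ok]
  8: obs=y cand={0,3} pick 3 [3->3 ok]
  9: obs=x cand={1,2} pick 2 [3->2 ok]
  10: obs=x cand={1,2} pick 1 [2->1 ok]
  11: obs=x cand={1,2} pick 2 [1->2 ok]
  12: obs=y cand={0,3} pick 3 [2->3 ok]
  13: obs=y cand={0,3} pick 3 [3->3 ok]
  14: obs=y cand={0,3} pick 3 [3->3 ok]
  15: obs=y cand={0,3} pick 3 [3->3 ok]
  16: obs=y cand={0,3} pick 0 [3->0 ok]
  17: obs=y cand={0,3} pick 3 [0->3 ok]
  18: obs=x cand={1,2} pick 2 [3->2 ok]
  19: obs=x cand={1,2} pick 1 [2->1 ok]
  20: obs=y cand={0,3} pick 0 [1->0 ok]
  21: obs=y cand={0,3} pick 3 [0->3 ok]
  22: obs=y cand={0,3} pick 0 [3->0 ok]
  23: obs=y cand={0,3} pick 0 [0->0 ok]
  24: obs=x cand={1,2} pick 1 [0->1 ok]
  25: obs=x cand={1,2} pick 2 [1->2 ok]

0,3,3,3,2,1,3,3,3,2,1,2,3,3,3,3,0,3,2,1,0,3,0,0,1,2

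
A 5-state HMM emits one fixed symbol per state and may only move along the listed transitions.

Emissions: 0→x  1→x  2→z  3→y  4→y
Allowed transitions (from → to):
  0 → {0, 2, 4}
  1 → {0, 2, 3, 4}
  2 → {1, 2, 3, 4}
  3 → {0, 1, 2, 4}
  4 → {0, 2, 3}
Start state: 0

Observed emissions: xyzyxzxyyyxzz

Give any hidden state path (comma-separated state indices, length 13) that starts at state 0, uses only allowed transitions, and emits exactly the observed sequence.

  t0 'x' -> {0,1}, take 0 (start)
  t1 'y' -> {3,4}, take 4 (0->4 ok)
  t2 'z' -> {2}, take 2 (4->2 ok)
  t3 'y' -> {3,4}, take 3 (2->3 ok)
  t4 'x' -> {0,1}, take 0 (3->0 ok)
  t5 'z' -> {2}, take 2 (0->2 ok)
  t6 'x' -> {0,1}, take 1 (2->1 ok)
  t7 'y' -> {3,4}, take 3 (1->3 ok)
  t8 'y' -> {3,4}, take 4 (3->4 ok)
  t9 'y' -> {3,4}, take 3 (4->3 ok)
  t10 'x' -> {0,1}, take 1 (3->1 ok)
  t11 'z' -> {2}, take 2 (1->2 ok)
  t12 'z' -> {2}, take 2 (2->2 ok)

0,4,2,3,0,2,1,3,4,3,1,2,2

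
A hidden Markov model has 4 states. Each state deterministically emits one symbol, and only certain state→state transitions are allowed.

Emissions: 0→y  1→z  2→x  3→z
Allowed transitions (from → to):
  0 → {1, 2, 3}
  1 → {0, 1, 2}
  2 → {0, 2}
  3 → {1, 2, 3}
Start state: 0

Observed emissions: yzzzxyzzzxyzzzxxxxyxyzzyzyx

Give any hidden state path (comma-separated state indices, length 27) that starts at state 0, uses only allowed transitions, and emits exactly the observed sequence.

  t0 'y' -> {0}, take 0 (start)
  t1 'z' -> {1,3}, take 3 (0->3 ok)
  t2 'z' -> {1,3}, take 3 (3->3 ok)
  t3 'z' -> {1,3}, take 1 (3->1 ok)
  t4 'x' -> {2}, take 2 (1->2 ok)
  t5 'y' -> {0}, take 0 (2->0 ok)
  t6 'z' -> {1,3}, take 3 (0->3 ok)
  t7 'z' -> {1,3}, take 1 (3->1 ok)
  t8 'z' -> {1,3}, take 1 (1->1 ok)
  t9 'x' -> {2}, take 2 (1->2 ok)
  t10 'y' -> {0}, take 0 (2->0 ok)
  t11 'z' -> {1,3}, take 3 (0->3 ok)
  t12 'z' -> {1,3}, take 1 (3->1 ok)
  t13 'z' -> {1,3}, take 1 (1->1 ok)
  t14 'x' -> {2}, take 2 (1->2 ok)
  t15 'x' -> {2}, take 2 (2->2 ok)
  t16 'x' -> {2}, take 2 (2->2 ok)
  t17 'x' -> {2}, take 2 (2->2 ok)
  t18 'y' -> {0}, take 0 (2->0 ok)
  t19 'x' -> {2}, take 2 (0->2 ok)
  t20 'y' -> {0}, take 0 (2->0 ok)
  t21 'z' -> {1,3}, take 3 (0->3 ok)
  t22 'z' -> {1,3}, take 1 (3->1 ok)
  t23 'y' -> {0}, take 0 (1->0 ok)
  t24 'z' -> {1,3}, take 1 (0->1 ok)
  t25 'y' -> {0}, take 0 (1->0 ok)
  t26 'x' -> {2}, take 2 (0->2 ok)

0,3,3,1,2,0,3,1,1,2,0,3,1,1,2,2,2,2,0,2,0,3,1,0,1,0,2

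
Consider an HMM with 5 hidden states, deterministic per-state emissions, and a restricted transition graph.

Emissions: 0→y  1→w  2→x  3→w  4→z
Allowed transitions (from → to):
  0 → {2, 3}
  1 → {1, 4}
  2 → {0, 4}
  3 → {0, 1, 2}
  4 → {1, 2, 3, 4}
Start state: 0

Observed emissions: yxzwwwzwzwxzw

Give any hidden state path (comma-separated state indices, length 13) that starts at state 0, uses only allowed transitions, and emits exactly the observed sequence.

0,2,4,1,1,1,4,1,4,3,2,4,3

  pos 0: y in {0}, choose 0; start
  pos 1: x in {2}, choose 2; 0->2 ok
  pos 2: z in {4}, choose 4; 2->4 ok
  pos 3: w in {1,3}, choose 1; 4->1 ok
  pos 4: w in {1,3}, choose 1; 1->1 ok
  pos 5: w in {1,3}, choose 1; 1->1 ok
  pos 6: z in {4}, choose 4; 1->4 ok
  pos 7: w in {1,3}, choose 1; 4->1 ok
  pos 8: z in {4}, choose 4; 1->4 ok
  pos 9: w in {1,3}, choose 3; 4->3 ok
  pos 10: x in {2}, choose 2; 3->2 ok
  pos 11: z in {4}, choose 4; 2->4 ok
  pos 12: w in {1,3}, choose 3; 4->3 ok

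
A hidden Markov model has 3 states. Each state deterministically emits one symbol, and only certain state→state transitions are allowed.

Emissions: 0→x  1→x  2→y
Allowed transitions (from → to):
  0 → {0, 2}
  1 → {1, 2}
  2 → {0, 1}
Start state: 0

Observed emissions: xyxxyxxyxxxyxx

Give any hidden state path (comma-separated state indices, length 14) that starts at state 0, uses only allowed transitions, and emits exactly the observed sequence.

0,2,0,0,2,0,0,2,1,1,1,2,0,0

  0: obs=x cand={0,1} pick 0 [start]
  1: obs=y cand={2} pick 2 [0->2 ok]
  2: obs=x cand={0,1} pick 0 [2->0 ok]
  3: obs=x cand={0,1} pick 0 [0->0 ok]
  4: obs=y cand={2} pick 2 [0->2 ok]
  5: obs=x cand={0,1} pick 0 [2->0 ok]
  6: obs=x cand={0,1} pick 0 [0->0 ok]
  7: obs=y cand={2} pick 2 [0->2 ok]
  8: obs=x cand={0,1} pick 1 [2->1 ok]
  9: obs=x cand={0,1} pick 1 [1->1 ok]
  10: obs=x cand={0,1} pick 1 [1->1 ok]
  11: obs=y cand={2} pick 2 [1->2 ok]
  12: obs=x cand={0,1} pick 0 [2->0 ok]
  13: obs=x cand={0,1} pick 0 [0->0 ok]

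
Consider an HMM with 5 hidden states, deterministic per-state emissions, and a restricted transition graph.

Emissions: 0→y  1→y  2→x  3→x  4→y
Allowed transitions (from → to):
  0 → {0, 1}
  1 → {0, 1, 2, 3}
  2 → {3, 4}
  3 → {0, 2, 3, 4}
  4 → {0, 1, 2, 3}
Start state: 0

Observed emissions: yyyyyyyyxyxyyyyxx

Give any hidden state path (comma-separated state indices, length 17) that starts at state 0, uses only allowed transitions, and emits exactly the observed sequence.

  pos 0: y in {0,1,4}, choose 0; start
  pos 1: y in {0,1,4}, choose 0; 0->0 ok
  pos 2: y in {0,1,4}, choose 0; 0->0 ok
  pos 3: y in {0,1,4}, choose 0; 0->0 ok
  pos 4: y in {0,1,4}, choose 1; 0->1 ok
  pos 5: y in {0,1,4}, choose 1; 1->1 ok
  pos 6: y in {0,1,4}, choose 0; 1->0 ok
  pos 7: y in {0,1,4}, choose 1; 0->1 ok
  pos 8: x in {2,3}, choose 2; 1->2 ok
  pos 9: y in {0,1,4}, choose 4; 2->4 ok
  pos 10: x in {2,3}, choose 2; 4->2 ok
  pos 11: y in {0,1,4}, choose 4; 2->4 ok
  pos 12: y in {0,1,4}, choose 1; 4->1 ok
  pos 13: y in {0,1,4}, choose 0; 1->0 ok
  pos 14: y in {0,1,4}, choose 1; 0->1 ok
  pos 15: x in {2,3}, choose 3; 1->3 ok
  pos 16: x in {2,3}, choose 3; 3->3 ok

0,0,0,0,1,1,0,1,2,4,2,4,1,0,1,3,3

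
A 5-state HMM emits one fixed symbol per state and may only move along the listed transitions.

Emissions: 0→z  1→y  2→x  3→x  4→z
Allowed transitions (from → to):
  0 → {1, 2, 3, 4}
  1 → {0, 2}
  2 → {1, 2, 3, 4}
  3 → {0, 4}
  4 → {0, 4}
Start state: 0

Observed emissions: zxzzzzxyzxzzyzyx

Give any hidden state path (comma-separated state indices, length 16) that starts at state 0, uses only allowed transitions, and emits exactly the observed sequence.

0,2,4,4,4,0,2,1,0,3,4,0,1,0,1,2

  0: obs=z cand={0,4} pick 0 [start]
  1: obs=x cand={2,3} pick 2 [0->2 ok]
  2: obs=z cand={0,4} pick 4 [2->4 ok]
  3: obs=z cand={0,4} pick 4 [4->4 ok]
  4: obs=z cand={0,4} pick 4 [4->4 ok]
  5: obs=z cand={0,4} pick 0 [4->0 ok]
  6: obs=x cand={2,3} pick 2 [0->2 ok]
  7: obs=y cand={1} pick 1 [2->1 ok]
  8: obs=z cand={0,4} pick 0 [1->0 ok]
  9: obs=x cand={2,3} pick 3 [0->3 ok]
  10: obs=z cand={0,4} pick 4 [3->4 ok]
  11: obs=z cand={0,4} pick 0 [4->0 ok]
  12: obs=y cand={1} pick 1 [0->1 ok]
  13: obs=z cand={0,4} pick 0 [1->0 ok]
  14: obs=y cand={1} pick 1 [0->1 ok]
  15: obs=x cand={2,3} pick 2 [1->2 ok]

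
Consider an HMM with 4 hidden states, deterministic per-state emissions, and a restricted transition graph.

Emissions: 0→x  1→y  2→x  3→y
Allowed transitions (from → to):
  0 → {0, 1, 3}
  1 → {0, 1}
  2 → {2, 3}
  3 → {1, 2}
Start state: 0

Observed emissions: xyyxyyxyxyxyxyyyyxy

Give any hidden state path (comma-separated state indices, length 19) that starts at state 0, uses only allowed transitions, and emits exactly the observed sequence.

0,3,1,0,1,1,0,1,0,1,0,3,2,3,1,1,1,0,3

  0: obs=x cand={0,2} pick 0 [start]
  1: obs=y cand={1,3} pick 3 [0->3 ok]
  2: obs=y cand={1,3} pick 1 [3->1 ok]
  3: obs=x cand={0,2} pick 0 [1->0 ok]
  4: obs=y cand={1,3} pick 1 [0->1 ok]
  5: obs=y cand={1,3} pick 1 [1->1 ok]
  6: obs=x cand={0,2} pick 0 [1->0 ok]
  7: obs=y cand={1,3} pick 1 [0->1 ok]
  8: obs=x cand={0,2} pick 0 [1->0 ok]
  9: obs=y cand={1,3} pick 1 [0->1 ok]
  10: obs=x cand={0,2} pick 0 [1->0 ok]
  11: obs=y cand={1,3} pick 3 [0->3 ok]
  12: obs=x cand={0,2} pick 2 [3->2 ok]
  13: obs=y cand={1,3} pick 3 [2->3 ok]
  14: obs=y cand={1,3} pick 1 [3->1 ok]
  15: obs=y cand={1,3} pick 1 [1->1 ok]
  16: obs=y cand={1,3} pick 1 [1->1 ok]
  17: obs=x cand={0,2} pick 0 [1->0 ok]
  18: obs=y cand={1,3} pick 3 [0->3 ok]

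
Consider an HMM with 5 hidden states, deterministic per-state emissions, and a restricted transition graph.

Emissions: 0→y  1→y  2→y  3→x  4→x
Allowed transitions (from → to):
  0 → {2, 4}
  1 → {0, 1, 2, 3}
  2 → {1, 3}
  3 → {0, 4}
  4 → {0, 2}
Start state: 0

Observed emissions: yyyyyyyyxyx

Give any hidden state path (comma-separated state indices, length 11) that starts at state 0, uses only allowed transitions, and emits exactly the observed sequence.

0,2,1,2,1,2,1,0,4,2,3

  [0] y  {0,1,2}  => 0  start
  [1] y  {0,1,2}  => 2  0->2 ok
  [2] y  {0,1,2}  => 1  2->1 ok
  [3] y  {0,1,2}  => 2  1->2 ok
  [4] y  {0,1,2}  => 1  2->1 ok
  [5] y  {0,1,2}  => 2  1->2 ok
  [6] y  {0,1,2}  => 1  2->1 ok
  [7] y  {0,1,2}  => 0  1->0 ok
  [8] x  {3,4}  => 4  0->4 ok
  [9] y  {0,1,2}  => 2  4->2 ok
  [10] x  {3,4}  => 3  2->3 ok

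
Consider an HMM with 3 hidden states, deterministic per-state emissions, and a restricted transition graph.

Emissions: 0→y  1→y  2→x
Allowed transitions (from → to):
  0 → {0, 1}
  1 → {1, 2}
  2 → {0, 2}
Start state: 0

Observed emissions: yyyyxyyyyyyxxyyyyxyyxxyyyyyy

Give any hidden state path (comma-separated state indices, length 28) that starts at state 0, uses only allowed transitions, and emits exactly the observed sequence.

  [0] y  {0,1}  => 0  start
  [1] y  {0,1}  => 1  0->1 ok
  [2] y  {0,1}  => 1  1->1 ok
  [3] y  {0,1}  => 1  1->1 ok
  [4] x  {2}  => 2  1->2 ok
  [5] y  {0,1}  => 0  2->0 ok
  [6] y  {0,1}  => 0  0->0 ok
  [7] y  {0,1}  => 1  0->1 ok
  [8] y  {0,1}  => 1  1->1 ok
  [9] y  {0,1}  => 1  1->1 ok
  [10] y  {0,1}  => 1  1->1 ok
  [11] x  {2}  => 2  1->2 ok
  [12] x  {2}  => 2  2->2 ok
  [13] y  {0,1}  => 0  2->0 ok
  [14] y  {0,1}  => 0  0->0 ok
  [15] y  {0,1}  => 1  0->1 ok
  [16] y  {0,1}  => 1  1->1 ok
  [17] x  {2}  => 2  1->2 ok
  [18] y  {0,1}  => 0  2->0 ok
  [19] y  {0,1}  => 1  0->1 ok
  [20] x  {2}  => 2  1->2 ok
  [21] x  {2}  => 2  2->2 ok
  [22] y  {0,1}  => 0  2->0 ok
  [23] y  {0,1}  => 0  0->0 ok
  [24] y  {0,1}  => 0  0->0 ok
  [25] y  {0,1}  => 0  0->0 ok
  [26] y  {0,1}  => 0  0->0 ok
  [27] y  {0,1}  => 1  0->1 ok

0,1,1,1,2,0,0,1,1,1,1,2,2,0,0,1,1,2,0,1,2,2,0,0,0,0,0,1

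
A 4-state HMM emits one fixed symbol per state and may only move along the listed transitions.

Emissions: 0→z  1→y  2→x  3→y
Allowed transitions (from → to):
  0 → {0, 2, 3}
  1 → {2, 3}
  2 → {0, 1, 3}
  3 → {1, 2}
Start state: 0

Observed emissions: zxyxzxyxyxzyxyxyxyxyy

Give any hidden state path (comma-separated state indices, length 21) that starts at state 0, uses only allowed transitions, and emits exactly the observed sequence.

  pos 0: z in {0}, choose 0; start
  pos 1: x in {2}, choose 2; 0->2 ok
  pos 2: y in {1,3}, choose 1; 2->1 ok
  pos 3: x in {2}, choose 2; 1->2 ok
  pos 4: z in {0}, choose 0; 2->0 ok
  pos 5: x in {2}, choose 2; 0->2 ok
  pos 6: y in {1,3}, choose 1; 2->1 ok
  pos 7: x in {2}, choose 2; 1->2 ok
  pos 8: y in {1,3}, choose 1; 2->1 ok
  pos 9: x in {2}, choose 2; 1->2 ok
  pos 10: z in {0}, choose 0; 2->0 ok
  pos 11: y in {1,3}, choose 3; 0->3 ok
  pos 12: x in {2}, choose 2; 3->2 ok
  pos 13: y in {1,3}, choose 3; 2->3 ok
  pos 14: x in {2}, choose 2; 3->2 ok
  pos 15: y in {1,3}, choose 3; 2->3 ok
  pos 16: x in {2}, choose 2; 3->2 ok
  pos 17: y in {1,3}, choose 1; 2->1 ok
  pos 18: x in {2}, choose 2; 1->2 ok
  pos 19: y in {1,3}, choose 1; 2->1 ok
  pos 20: y in {1,3}, choose 3; 1->3 ok

0,2,1,2,0,2,1,2,1,2,0,3,2,3,2,3,2,1,2,1,3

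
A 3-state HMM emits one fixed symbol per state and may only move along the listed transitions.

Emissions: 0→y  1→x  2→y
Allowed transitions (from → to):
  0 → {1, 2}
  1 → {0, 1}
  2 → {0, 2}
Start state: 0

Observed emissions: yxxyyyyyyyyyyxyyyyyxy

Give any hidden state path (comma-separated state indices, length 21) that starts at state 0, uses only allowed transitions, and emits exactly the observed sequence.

  pos 0: y in {0,2}, choose 0; start
  pos 1: x in {1}, choose 1; 0->1 ok
  pos 2: x in {1}, choose 1; 1->1 ok
  pos 3: y in {0,2}, choose 0; 1->0 ok
  pos 4: y in {0,2}, choose 2; 0->2 ok
  pos 5: y in {0,2}, choose 2; 2->2 ok
  pos 6: y in {0,2}, choose 2; 2->2 ok
  pos 7: y in {0,2}, choose 2; 2->2 ok
  pos 8: y in {0,2}, choose 2; 2->2 ok
  pos 9: y in {0,2}, choose 2; 2->2 ok
  pos 10: y in {0,2}, choose 0; 2->0 ok
  pos 11: y in {0,2}, choose 2; 0->2 ok
  pos 12: y in {0,2}, choose 0; 2->0 ok
  pos 13: x in {1}, choose 1; 0->1 ok
  pos 14: y in {0,2}, choose 0; 1->0 ok
  pos 15: y in {0,2}, choose 2; 0->2 ok
  pos 16: y in {0,2}, choose 2; 2->2 ok
  pos 17: y in {0,2}, choose 2; 2->2 ok
  pos 18: y in {0,2}, choose 0; 2->0 ok
  pos 19: x in {1}, choose 1; 0->1 ok
  pos 20: y in {0,2}, choose 0; 1->0 ok

0,1,1,0,2,2,2,2,2,2,0,2,0,1,0,2,2,2,0,1,0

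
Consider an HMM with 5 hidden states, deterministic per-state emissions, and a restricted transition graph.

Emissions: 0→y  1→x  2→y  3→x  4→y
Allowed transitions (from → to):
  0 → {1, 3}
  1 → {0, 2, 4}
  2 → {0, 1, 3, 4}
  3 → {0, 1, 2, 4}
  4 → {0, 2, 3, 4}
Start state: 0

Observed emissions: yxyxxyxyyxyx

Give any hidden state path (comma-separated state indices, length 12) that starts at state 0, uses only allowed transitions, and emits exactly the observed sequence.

  t0 'y' -> {0,2,4}, take 0 (start)
  t1 'x' -> {1,3}, take 1 (0->1 ok)
  t2 'y' -> {0,2,4}, take 0 (1->0 ok)
  t3 'x' -> {1,3}, take 3 (0->3 ok)
  t4 'x' -> {1,3}, take 1 (3->1 ok)
  t5 'y' -> {0,2,4}, take 0 (1->0 ok)
  t6 'x' -> {1,3}, take 1 (0->1 ok)
  t7 'y' -> {0,2,4}, take 2 (1->2 ok)
  t8 'y' -> {0,2,4}, take 0 (2->0 ok)
  t9 'x' -> {1,3}, take 3 (0->3 ok)
  t10 'y' -> {0,2,4}, take 0 (3->0 ok)
  t11 'x' -> {1,3}, take 3 (0->3 ok)

0,1,0,3,1,0,1,2,0,3,0,3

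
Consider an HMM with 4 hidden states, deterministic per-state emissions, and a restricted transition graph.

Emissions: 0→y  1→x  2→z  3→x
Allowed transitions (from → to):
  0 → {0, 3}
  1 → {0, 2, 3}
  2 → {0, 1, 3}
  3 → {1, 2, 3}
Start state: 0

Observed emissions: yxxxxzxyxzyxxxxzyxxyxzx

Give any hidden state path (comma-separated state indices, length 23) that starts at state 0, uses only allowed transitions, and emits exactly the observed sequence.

0,3,1,3,3,2,1,0,3,2,0,3,3,1,3,2,0,3,1,0,3,2,1

  0: obs=y cand={0} pick 0 [start]
  1: obs=x cand={1,3} pick 3 [0->3 ok]
  2: obs=x cand={1,3} pick 1 [3->1 ok]
  3: obs=x cand={1,3} pick 3 [1->3 ok]
  4: obs=x cand={1,3} pick 3 [3->3 ok]
  5: obs=z cand={2} pick 2 [3->2 ok]
  6: obs=x cand={1,3} pick 1 [2->1 ok]
  7: obs=y cand={0} pick 0 [1->0 ok]
  8: obs=x cand={1,3} pick 3 [0->3 ok]
  9: obs=z cand={2} pick 2 [3->2 ok]
  10: obs=y cand={0} pick 0 [2->0 ok]
  11: obs=x cand={1,3} pick 3 [0->3 ok]
  12: obs=x cand={1,3} pick 3 [3->3 ok]
  13: obs=x cand={1,3} pick 1 [3->1 ok]
  14: obs=x cand={1,3} pick 3 [1->3 ok]
  15: obs=z cand={2} pick 2 [3->2 ok]
  16: obs=y cand={0} pick 0 [2->0 ok]
  17: obs=x cand={1,3} pick 3 [0->3 ok]
  18: obs=x cand={1,3} pick 1 [3->1 ok]
  19: obs=y cand={0} pick 0 [1->0 ok]
  20: obs=x cand={1,3} pick 3 [0->3 ok]
  21: obs=z cand={2} pick 2 [3->2 ok]
  22: obs=x cand={1,3} pick 1 [2->1 ok]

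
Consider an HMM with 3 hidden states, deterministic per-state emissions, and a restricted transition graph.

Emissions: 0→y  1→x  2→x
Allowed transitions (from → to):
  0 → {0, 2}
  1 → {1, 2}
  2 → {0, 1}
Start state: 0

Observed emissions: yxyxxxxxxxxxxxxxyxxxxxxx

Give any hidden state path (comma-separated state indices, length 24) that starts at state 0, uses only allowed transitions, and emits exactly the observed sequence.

0,2,0,2,1,2,1,2,1,1,1,1,2,1,1,2,0,2,1,2,1,1,2,1

  0: obs=y cand={0} pick 0 [start]
  1: obs=x cand={1,2} pick 2 [0->2 ok]
  2: obs=y cand={0} pick 0 [2->0 ok]
  3: obs=x cand={1,2} pick 2 [0->2 ok]
  4: obs=x cand={1,2} pick 1 [2->1 ok]
  5: obs=x cand={1,2} pick 2 [1->2 ok]
  6: obs=x cand={1,2} pick 1 [2->1 ok]
  7: obs=x cand={1,2} pick 2 [1->2 ok]
  8: obs=x cand={1,2} pick 1 [2->1 ok]
  9: obs=x cand={1,2} pick 1 [1->1 ok]
  10: obs=x cand={1,2} pick 1 [1->1 ok]
  11: obs=x cand={1,2} pick 1 [1->1 ok]
  12: obs=x cand={1,2} pick 2 [1->2 ok]
  13: obs=x cand={1,2} pick 1 [2->1 ok]
  14: obs=x cand={1,2} pick 1 [1->1 ok]
  15: obs=x cand={1,2} pick 2 [1->2 ok]
  16: obs=y cand={0} pick 0 [2->0 ok]
  17: obs=x cand={1,2} pick 2 [0->2 ok]
  18: obs=x cand={1,2} pick 1 [2->1 ok]
  19: obs=x cand={1,2} pick 2 [1->2 ok]
  20: obs=x cand={1,2} pick 1 [2->1 ok]
  21: obs=x cand={1,2} pick 1 [1->1 ok]
  22: obs=x cand={1,2} pick 2 [1->2 ok]
  23: obs=x cand={1,2} pick 1 [2->1 ok]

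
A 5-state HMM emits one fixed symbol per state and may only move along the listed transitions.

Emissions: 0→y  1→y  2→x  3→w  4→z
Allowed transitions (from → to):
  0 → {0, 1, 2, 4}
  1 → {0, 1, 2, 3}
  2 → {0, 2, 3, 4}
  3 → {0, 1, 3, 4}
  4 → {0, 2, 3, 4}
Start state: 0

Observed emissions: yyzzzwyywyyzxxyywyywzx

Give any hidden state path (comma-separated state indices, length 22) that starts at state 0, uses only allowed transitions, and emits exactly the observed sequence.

0,0,4,4,4,3,1,1,3,0,0,4,2,2,0,1,3,0,1,3,4,2

  t0 'y' -> {0,1}, take 0 (start)
  t1 'y' -> {0,1}, take 0 (0->0 ok)
  t2 'z' -> {4}, take 4 (0->4 ok)
  t3 'z' -> {4}, take 4 (4->4 ok)
  t4 'z' -> {4}, take 4 (4->4 ok)
  t5 'w' -> {3}, take 3 (4->3 ok)
  t6 'y' -> {0,1}, take 1 (3->1 ok)
  t7 'y' -> {0,1}, take 1 (1->1 ok)
  t8 'w' -> {3}, take 3 (1->3 ok)
  t9 'y' -> {0,1}, take 0 (3->0 ok)
  t10 'y' -> {0,1}, take 0 (0->0 ok)
  t11 'z' -> {4}, take 4 (0->4 ok)
  t12 'x' -> {2}, take 2 (4->2 ok)
  t13 'x' -> {2}, take 2 (2->2 ok)
  t14 'y' -> {0,1}, take 0 (2->0 ok)
  t15 'y' -> {0,1}, take 1 (0->1 ok)
  t16 'w' -> {3}, take 3 (1->3 ok)
  t17 'y' -> {0,1}, take 0 (3->0 ok)
  t18 'y' -> {0,1}, take 1 (0->1 ok)
  t19 'w' -> {3}, take 3 (1->3 ok)
  t20 'z' -> {4}, take 4 (3->4 ok)
  t21 'x' -> {2}, take 2 (4->2 ok)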